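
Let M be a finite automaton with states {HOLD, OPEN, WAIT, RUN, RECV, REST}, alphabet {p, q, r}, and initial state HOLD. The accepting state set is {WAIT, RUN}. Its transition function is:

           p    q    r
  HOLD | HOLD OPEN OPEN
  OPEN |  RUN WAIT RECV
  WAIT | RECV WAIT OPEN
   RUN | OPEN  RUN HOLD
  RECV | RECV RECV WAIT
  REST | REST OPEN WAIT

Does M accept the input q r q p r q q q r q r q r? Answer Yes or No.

No

Trace: HOLD -q-> OPEN -r-> RECV -q-> RECV -p-> RECV -r-> WAIT -q-> WAIT -q-> WAIT -q-> WAIT -r-> OPEN -q-> WAIT -r-> OPEN -q-> WAIT -r-> OPEN
End state OPEN is not accepting.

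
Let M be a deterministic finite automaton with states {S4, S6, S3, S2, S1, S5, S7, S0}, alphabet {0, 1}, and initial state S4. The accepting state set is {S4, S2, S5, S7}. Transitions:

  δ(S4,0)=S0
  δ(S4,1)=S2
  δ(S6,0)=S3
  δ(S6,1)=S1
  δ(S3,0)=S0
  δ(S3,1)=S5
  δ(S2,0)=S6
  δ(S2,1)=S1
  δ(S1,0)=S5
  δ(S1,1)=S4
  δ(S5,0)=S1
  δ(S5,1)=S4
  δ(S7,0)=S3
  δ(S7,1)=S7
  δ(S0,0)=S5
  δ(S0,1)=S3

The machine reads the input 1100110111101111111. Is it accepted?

Yes

Trace: S4 -1-> S2 -1-> S1 -0-> S5 -0-> S1 -1-> S4 -1-> S2 -0-> S6 -1-> S1 -1-> S4 -1-> S2 -1-> S1 -0-> S5 -1-> S4 -1-> S2 -1-> S1 -1-> S4 -1-> S2 -1-> S1 -1-> S4
End state S4 is accepting.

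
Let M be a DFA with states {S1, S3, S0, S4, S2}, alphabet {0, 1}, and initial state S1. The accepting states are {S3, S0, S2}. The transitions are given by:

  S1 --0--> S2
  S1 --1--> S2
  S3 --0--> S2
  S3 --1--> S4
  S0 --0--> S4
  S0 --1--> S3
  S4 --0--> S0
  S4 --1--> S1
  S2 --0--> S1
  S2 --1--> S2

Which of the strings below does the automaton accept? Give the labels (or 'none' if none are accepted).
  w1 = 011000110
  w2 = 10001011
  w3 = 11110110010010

w1: S1 → S2 → S2 → S2 → S1 → S2 → S1 → S2 → S2 → S1  → end S1, rejected
w2: S1 → S2 → S1 → S2 → S1 → S2 → S1 → S2 → S2  → end S2, accepted
w3: S1 → S2 → S2 → S2 → S2 → S1 → S2 → S2 → S1 → S2 → S2 → S1 → S2 → S2 → S1  → end S1, rejected

w2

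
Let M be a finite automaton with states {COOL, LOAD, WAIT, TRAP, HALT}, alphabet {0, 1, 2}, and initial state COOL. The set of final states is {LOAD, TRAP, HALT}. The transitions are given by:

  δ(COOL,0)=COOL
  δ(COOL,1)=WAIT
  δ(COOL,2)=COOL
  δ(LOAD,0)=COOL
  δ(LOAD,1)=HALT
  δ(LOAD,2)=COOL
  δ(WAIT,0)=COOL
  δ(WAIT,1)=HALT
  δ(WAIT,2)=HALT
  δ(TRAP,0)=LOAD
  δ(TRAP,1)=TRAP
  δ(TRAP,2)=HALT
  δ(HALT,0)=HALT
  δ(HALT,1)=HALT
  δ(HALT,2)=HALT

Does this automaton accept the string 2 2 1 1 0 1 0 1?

Yes

start at COOL
read '2': COOL → COOL
read '2': COOL → COOL
read '1': COOL → WAIT
read '1': WAIT → HALT
read '0': HALT → HALT
read '1': HALT → HALT
read '0': HALT → HALT
read '1': HALT → HALT
End state HALT is accepting.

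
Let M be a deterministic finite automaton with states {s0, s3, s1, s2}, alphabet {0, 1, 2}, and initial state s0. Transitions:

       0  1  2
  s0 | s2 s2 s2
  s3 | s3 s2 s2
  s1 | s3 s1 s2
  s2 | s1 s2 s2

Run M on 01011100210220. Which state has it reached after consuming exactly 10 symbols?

s0 → s2 → s2 → s1 → s1 → s1 → s1 → s3 → s3 → s2 → s2
After 10 symbols: s2.

s2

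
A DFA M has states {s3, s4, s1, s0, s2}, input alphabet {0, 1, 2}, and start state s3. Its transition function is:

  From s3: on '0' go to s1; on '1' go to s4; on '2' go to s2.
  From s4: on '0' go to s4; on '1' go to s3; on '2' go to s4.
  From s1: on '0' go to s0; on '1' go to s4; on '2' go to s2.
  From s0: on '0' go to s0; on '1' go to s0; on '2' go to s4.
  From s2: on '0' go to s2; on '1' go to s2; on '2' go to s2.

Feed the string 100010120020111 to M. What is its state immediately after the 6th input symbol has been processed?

s1

s3 → s4 → s4 → s4 → s4 → s3 → s1
After 6 symbols: s1.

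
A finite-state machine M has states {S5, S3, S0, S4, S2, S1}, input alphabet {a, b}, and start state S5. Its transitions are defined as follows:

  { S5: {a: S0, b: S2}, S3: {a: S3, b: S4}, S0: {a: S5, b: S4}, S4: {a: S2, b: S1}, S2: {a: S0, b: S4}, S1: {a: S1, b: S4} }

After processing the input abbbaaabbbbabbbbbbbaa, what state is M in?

S0

S5 → S0 → S4 → S1 → S4 → S2 → S0 → S5 → S2 → S4 → S1 → S4 → S2 → S4 → S1 → S4 → S1 → S4 → S1 → S4 → S2 → S0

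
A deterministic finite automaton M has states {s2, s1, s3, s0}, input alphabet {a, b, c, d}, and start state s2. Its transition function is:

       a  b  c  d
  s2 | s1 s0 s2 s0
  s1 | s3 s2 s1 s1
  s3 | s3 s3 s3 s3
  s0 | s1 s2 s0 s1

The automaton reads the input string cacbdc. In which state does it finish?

s0

s2 → s2 → s1 → s1 → s2 → s0 → s0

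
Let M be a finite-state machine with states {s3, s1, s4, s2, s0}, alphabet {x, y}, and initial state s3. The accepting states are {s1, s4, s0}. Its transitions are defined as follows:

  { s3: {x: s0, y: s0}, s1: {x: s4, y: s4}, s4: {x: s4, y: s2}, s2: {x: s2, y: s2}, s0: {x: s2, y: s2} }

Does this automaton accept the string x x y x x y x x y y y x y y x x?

No

Trace: s3 -x-> s0 -x-> s2 -y-> s2 -x-> s2 -x-> s2 -y-> s2 -x-> s2 -x-> s2 -y-> s2 -y-> s2 -y-> s2 -x-> s2 -y-> s2 -y-> s2 -x-> s2 -x-> s2
End state s2 is not accepting.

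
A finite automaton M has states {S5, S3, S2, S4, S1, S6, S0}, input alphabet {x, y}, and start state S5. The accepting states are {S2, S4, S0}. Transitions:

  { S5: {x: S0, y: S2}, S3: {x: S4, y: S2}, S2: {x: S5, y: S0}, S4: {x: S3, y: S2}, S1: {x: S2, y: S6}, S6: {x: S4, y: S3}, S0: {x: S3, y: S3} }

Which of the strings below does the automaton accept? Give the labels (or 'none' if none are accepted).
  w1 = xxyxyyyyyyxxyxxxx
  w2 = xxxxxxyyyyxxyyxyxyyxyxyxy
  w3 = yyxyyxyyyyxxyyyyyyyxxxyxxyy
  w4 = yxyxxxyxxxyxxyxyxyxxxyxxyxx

w1:
  start at S5
  read 'x': S5 → S0
  read 'x': S0 → S3
  read 'y': S3 → S2
  read 'x': S2 → S5
  read 'y': S5 → S2
  read 'y': S2 → S0
  read 'y': S0 → S3
  read 'y': S3 → S2
  read 'y': S2 → S0
  read 'y': S0 → S3
  read 'x': S3 → S4
  read 'x': S4 → S3
  read 'y': S3 → S2
  read 'x': S2 → S5
  read 'x': S5 → S0
  read 'x': S0 → S3
  read 'x': S3 → S4
  end S4, accepted
w2:
  start at S5
  read 'x': S5 → S0
  read 'x': S0 → S3
  read 'x': S3 → S4
  read 'x': S4 → S3
  read 'x': S3 → S4
  read 'x': S4 → S3
  read 'y': S3 → S2
  read 'y': S2 → S0
  read 'y': S0 → S3
  read 'y': S3 → S2
  read 'x': S2 → S5
  read 'x': S5 → S0
  read 'y': S0 → S3
  read 'y': S3 → S2
  read 'x': S2 → S5
  read 'y': S5 → S2
  read 'x': S2 → S5
  read 'y': S5 → S2
  read 'y': S2 → S0
  read 'x': S0 → S3
  read 'y': S3 → S2
  read 'x': S2 → S5
  read 'y': S5 → S2
  read 'x': S2 → S5
  read 'y': S5 → S2
  end S2, accepted
w3:
  start at S5
  read 'y': S5 → S2
  read 'y': S2 → S0
  read 'x': S0 → S3
  read 'y': S3 → S2
  read 'y': S2 → S0
  read 'x': S0 → S3
  read 'y': S3 → S2
  read 'y': S2 → S0
  read 'y': S0 → S3
  read 'y': S3 → S2
  read 'x': S2 → S5
  read 'x': S5 → S0
  read 'y': S0 → S3
  read 'y': S3 → S2
  read 'y': S2 → S0
  read 'y': S0 → S3
  read 'y': S3 → S2
  read 'y': S2 → S0
  read 'y': S0 → S3
  read 'x': S3 → S4
  read 'x': S4 → S3
  read 'x': S3 → S4
  read 'y': S4 → S2
  read 'x': S2 → S5
  read 'x': S5 → S0
  read 'y': S0 → S3
  read 'y': S3 → S2
  end S2, accepted
w4:
  start at S5
  read 'y': S5 → S2
  read 'x': S2 → S5
  read 'y': S5 → S2
  read 'x': S2 → S5
  read 'x': S5 → S0
  read 'x': S0 → S3
  read 'y': S3 → S2
  read 'x': S2 → S5
  read 'x': S5 → S0
  read 'x': S0 → S3
  read 'y': S3 → S2
  read 'x': S2 → S5
  read 'x': S5 → S0
  read 'y': S0 → S3
  read 'x': S3 → S4
  read 'y': S4 → S2
  read 'x': S2 → S5
  read 'y': S5 → S2
  read 'x': S2 → S5
  read 'x': S5 → S0
  read 'x': S0 → S3
  read 'y': S3 → S2
  read 'x': S2 → S5
  read 'x': S5 → S0
  read 'y': S0 → S3
  read 'x': S3 → S4
  read 'x': S4 → S3
  end S3, rejected

w1, w2, w3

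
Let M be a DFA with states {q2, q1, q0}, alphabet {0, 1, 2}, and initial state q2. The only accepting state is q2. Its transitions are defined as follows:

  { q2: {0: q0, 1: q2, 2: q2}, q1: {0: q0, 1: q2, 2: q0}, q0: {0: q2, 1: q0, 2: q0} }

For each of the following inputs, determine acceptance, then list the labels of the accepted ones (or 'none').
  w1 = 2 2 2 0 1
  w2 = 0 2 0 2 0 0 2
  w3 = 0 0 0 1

w1: q2 → q2 → q2 → q2 → q0 → q0  → end q0, rejected
w2: q2 → q0 → q0 → q2 → q2 → q0 → q2 → q2  → end q2, accepted
w3: q2 → q0 → q2 → q0 → q0  → end q0, rejected

w2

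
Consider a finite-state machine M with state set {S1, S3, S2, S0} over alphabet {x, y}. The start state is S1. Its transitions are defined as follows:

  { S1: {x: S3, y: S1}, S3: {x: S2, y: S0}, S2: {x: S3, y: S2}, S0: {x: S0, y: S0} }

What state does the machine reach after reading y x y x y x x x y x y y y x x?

start at S1
read 'y': S1 → S1
read 'x': S1 → S3
read 'y': S3 → S0
read 'x': S0 → S0
read 'y': S0 → S0
read 'x': S0 → S0
read 'x': S0 → S0
read 'x': S0 → S0
read 'y': S0 → S0
read 'x': S0 → S0
read 'y': S0 → S0
read 'y': S0 → S0
read 'y': S0 → S0
read 'x': S0 → S0
read 'x': S0 → S0

S0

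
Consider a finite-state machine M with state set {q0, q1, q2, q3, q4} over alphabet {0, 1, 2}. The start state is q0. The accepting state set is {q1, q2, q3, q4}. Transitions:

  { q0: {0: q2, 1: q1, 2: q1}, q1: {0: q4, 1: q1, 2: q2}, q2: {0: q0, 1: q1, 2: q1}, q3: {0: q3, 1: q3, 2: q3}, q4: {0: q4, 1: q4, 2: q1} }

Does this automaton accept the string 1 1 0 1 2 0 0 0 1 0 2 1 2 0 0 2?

start at q0
read '1': q0 → q1
read '1': q1 → q1
read '0': q1 → q4
read '1': q4 → q4
read '2': q4 → q1
read '0': q1 → q4
read '0': q4 → q4
read '0': q4 → q4
read '1': q4 → q4
read '0': q4 → q4
read '2': q4 → q1
read '1': q1 → q1
read '2': q1 → q2
read '0': q2 → q0
read '0': q0 → q2
read '2': q2 → q1
End state q1 is accepting.

Yes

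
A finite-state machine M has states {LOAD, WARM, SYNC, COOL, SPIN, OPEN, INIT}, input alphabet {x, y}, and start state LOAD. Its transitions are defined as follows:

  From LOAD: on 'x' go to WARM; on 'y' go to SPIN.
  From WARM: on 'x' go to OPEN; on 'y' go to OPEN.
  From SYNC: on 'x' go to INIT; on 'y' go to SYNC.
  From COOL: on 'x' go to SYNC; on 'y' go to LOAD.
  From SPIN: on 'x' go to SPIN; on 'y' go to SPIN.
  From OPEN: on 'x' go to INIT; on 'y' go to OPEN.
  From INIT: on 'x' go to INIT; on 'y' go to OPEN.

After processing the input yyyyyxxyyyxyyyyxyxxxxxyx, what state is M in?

SPIN

Trace: LOAD -y-> SPIN -y-> SPIN -y-> SPIN -y-> SPIN -y-> SPIN -x-> SPIN -x-> SPIN -y-> SPIN -y-> SPIN -y-> SPIN -x-> SPIN -y-> SPIN -y-> SPIN -y-> SPIN -y-> SPIN -x-> SPIN -y-> SPIN -x-> SPIN -x-> SPIN -x-> SPIN -x-> SPIN -x-> SPIN -y-> SPIN -x-> SPIN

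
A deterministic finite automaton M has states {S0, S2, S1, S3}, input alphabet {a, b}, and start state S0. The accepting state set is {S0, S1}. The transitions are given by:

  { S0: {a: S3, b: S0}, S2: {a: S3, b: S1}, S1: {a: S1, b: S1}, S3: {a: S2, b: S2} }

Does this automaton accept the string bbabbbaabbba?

Trace: S0 -b-> S0 -b-> S0 -a-> S3 -b-> S2 -b-> S1 -b-> S1 -a-> S1 -a-> S1 -b-> S1 -b-> S1 -b-> S1 -a-> S1
End state S1 is accepting.

Yes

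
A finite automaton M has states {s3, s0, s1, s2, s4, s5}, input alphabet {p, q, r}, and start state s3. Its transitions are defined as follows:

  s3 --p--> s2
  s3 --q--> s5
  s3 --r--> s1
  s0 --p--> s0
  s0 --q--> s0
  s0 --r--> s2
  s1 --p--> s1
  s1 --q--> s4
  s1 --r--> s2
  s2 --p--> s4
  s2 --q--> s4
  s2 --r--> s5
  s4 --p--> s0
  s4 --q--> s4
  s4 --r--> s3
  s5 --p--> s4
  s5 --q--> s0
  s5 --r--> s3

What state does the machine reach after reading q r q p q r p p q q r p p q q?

start at s3
read 'q': s3 → s5
read 'r': s5 → s3
read 'q': s3 → s5
read 'p': s5 → s4
read 'q': s4 → s4
read 'r': s4 → s3
read 'p': s3 → s2
read 'p': s2 → s4
read 'q': s4 → s4
read 'q': s4 → s4
read 'r': s4 → s3
read 'p': s3 → s2
read 'p': s2 → s4
read 'q': s4 → s4
read 'q': s4 → s4

s4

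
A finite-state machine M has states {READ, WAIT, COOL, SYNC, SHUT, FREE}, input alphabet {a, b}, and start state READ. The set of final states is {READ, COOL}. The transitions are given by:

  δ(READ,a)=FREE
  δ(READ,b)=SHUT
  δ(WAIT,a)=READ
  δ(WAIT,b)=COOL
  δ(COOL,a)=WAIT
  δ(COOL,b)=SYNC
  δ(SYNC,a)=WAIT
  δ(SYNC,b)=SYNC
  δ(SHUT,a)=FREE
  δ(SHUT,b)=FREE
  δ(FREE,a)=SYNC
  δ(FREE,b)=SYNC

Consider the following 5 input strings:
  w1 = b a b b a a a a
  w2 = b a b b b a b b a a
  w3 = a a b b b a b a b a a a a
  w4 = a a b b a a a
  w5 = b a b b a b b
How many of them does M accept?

w1: Trace: READ -b-> SHUT -a-> FREE -b-> SYNC -b-> SYNC -a-> WAIT -a-> READ -a-> FREE -a-> SYNC  → end SYNC, rejected
w2: Trace: READ -b-> SHUT -a-> FREE -b-> SYNC -b-> SYNC -b-> SYNC -a-> WAIT -b-> COOL -b-> SYNC -a-> WAIT -a-> READ  → end READ, accepted
w3: Trace: READ -a-> FREE -a-> SYNC -b-> SYNC -b-> SYNC -b-> SYNC -a-> WAIT -b-> COOL -a-> WAIT -b-> COOL -a-> WAIT -a-> READ -a-> FREE -a-> SYNC  → end SYNC, rejected
w4: Trace: READ -a-> FREE -a-> SYNC -b-> SYNC -b-> SYNC -a-> WAIT -a-> READ -a-> FREE  → end FREE, rejected
w5: Trace: READ -b-> SHUT -a-> FREE -b-> SYNC -b-> SYNC -a-> WAIT -b-> COOL -b-> SYNC  → end SYNC, rejected

1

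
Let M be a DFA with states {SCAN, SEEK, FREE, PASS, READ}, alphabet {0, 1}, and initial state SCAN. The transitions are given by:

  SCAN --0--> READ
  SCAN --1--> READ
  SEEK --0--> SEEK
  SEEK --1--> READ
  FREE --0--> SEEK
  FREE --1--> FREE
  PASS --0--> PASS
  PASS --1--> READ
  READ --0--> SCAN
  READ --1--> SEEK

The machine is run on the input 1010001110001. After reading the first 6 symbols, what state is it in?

SCAN

SCAN → READ → SCAN → READ → SCAN → READ → SCAN
After 6 symbols: SCAN.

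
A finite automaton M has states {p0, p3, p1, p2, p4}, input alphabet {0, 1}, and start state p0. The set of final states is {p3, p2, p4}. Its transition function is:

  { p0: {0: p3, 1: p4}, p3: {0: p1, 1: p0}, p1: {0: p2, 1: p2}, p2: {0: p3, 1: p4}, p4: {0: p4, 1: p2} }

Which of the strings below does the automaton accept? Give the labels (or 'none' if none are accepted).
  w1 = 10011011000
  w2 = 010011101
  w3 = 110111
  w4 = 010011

w1, w3, w4

w1:
  start at p0
  read '1': p0 → p4
  read '0': p4 → p4
  read '0': p4 → p4
  read '1': p4 → p2
  read '1': p2 → p4
  read '0': p4 → p4
  read '1': p4 → p2
  read '1': p2 → p4
  read '0': p4 → p4
  read '0': p4 → p4
  read '0': p4 → p4
  end p4, accepted
w2:
  start at p0
  read '0': p0 → p3
  read '1': p3 → p0
  read '0': p0 → p3
  read '0': p3 → p1
  read '1': p1 → p2
  read '1': p2 → p4
  read '1': p4 → p2
  read '0': p2 → p3
  read '1': p3 → p0
  end p0, rejected
w3:
  start at p0
  read '1': p0 → p4
  read '1': p4 → p2
  read '0': p2 → p3
  read '1': p3 → p0
  read '1': p0 → p4
  read '1': p4 → p2
  end p2, accepted
w4:
  start at p0
  read '0': p0 → p3
  read '1': p3 → p0
  read '0': p0 → p3
  read '0': p3 → p1
  read '1': p1 → p2
  read '1': p2 → p4
  end p4, accepted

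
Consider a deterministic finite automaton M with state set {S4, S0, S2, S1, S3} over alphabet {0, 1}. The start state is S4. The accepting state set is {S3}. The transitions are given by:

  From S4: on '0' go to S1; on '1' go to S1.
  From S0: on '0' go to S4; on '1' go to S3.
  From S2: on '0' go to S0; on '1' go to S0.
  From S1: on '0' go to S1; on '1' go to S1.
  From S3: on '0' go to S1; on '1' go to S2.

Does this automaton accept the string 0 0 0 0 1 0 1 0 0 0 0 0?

Trace: S4 -0-> S1 -0-> S1 -0-> S1 -0-> S1 -1-> S1 -0-> S1 -1-> S1 -0-> S1 -0-> S1 -0-> S1 -0-> S1 -0-> S1
End state S1 is not accepting.

No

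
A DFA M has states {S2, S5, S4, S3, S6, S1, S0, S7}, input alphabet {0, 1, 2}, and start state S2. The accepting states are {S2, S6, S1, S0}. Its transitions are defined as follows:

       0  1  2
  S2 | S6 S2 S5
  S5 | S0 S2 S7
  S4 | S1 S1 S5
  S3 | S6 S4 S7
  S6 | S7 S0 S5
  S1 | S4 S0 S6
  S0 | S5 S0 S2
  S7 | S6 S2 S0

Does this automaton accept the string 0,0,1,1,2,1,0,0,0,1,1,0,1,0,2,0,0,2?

No

S2 → S6 → S7 → S2 → S2 → S5 → S2 → S6 → S7 → S6 → S0 → S0 → S5 → S2 → S6 → S5 → S0 → S5 → S7
End state S7 is not accepting.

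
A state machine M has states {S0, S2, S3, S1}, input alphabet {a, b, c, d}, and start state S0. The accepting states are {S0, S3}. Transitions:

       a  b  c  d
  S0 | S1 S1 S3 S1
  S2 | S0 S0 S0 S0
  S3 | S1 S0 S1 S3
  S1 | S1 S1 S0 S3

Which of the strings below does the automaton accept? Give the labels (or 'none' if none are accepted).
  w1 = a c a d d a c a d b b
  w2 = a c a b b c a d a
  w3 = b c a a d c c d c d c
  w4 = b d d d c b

w1: S0 → S1 → S0 → S1 → S3 → S3 → S1 → S0 → S1 → S3 → S0 → S1  → end S1, rejected
w2: S0 → S1 → S0 → S1 → S1 → S1 → S0 → S1 → S3 → S1  → end S1, rejected
w3: S0 → S1 → S0 → S1 → S1 → S3 → S1 → S0 → S1 → S0 → S1 → S0  → end S0, accepted
w4: S0 → S1 → S3 → S3 → S3 → S1 → S1  → end S1, rejected

w3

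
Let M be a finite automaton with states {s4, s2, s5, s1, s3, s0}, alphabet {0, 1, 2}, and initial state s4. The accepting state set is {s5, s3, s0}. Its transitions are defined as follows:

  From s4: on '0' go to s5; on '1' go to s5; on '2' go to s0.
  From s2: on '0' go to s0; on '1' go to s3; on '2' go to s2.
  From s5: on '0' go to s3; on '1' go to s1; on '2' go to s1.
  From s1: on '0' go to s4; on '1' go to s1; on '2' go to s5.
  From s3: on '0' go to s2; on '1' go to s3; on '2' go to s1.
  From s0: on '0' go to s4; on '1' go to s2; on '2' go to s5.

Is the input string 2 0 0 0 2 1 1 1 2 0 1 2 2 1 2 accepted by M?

start at s4
read '2': s4 → s0
read '0': s0 → s4
read '0': s4 → s5
read '0': s5 → s3
read '2': s3 → s1
read '1': s1 → s1
read '1': s1 → s1
read '1': s1 → s1
read '2': s1 → s5
read '0': s5 → s3
read '1': s3 → s3
read '2': s3 → s1
read '2': s1 → s5
read '1': s5 → s1
read '2': s1 → s5
End state s5 is accepting.

Yes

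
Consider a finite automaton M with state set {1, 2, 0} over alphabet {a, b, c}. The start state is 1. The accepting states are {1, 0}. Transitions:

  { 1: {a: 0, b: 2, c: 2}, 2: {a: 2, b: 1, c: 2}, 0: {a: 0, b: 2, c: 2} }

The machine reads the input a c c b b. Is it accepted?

No

1 → 0 → 2 → 2 → 1 → 2
End state 2 is not accepting.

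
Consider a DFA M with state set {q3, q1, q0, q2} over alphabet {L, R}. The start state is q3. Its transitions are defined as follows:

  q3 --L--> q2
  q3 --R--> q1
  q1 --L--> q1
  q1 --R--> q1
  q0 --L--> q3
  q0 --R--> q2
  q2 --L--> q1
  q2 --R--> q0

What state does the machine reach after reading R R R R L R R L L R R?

q1

Trace: q3 -R-> q1 -R-> q1 -R-> q1 -R-> q1 -L-> q1 -R-> q1 -R-> q1 -L-> q1 -L-> q1 -R-> q1 -R-> q1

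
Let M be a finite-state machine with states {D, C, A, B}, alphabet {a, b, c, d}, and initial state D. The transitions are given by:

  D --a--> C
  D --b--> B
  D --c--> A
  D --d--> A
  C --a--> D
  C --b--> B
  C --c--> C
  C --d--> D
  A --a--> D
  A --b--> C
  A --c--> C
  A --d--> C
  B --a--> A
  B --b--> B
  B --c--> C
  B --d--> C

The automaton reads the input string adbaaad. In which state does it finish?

start at D
read 'a': D → C
read 'd': C → D
read 'b': D → B
read 'a': B → A
read 'a': A → D
read 'a': D → C
read 'd': C → D

D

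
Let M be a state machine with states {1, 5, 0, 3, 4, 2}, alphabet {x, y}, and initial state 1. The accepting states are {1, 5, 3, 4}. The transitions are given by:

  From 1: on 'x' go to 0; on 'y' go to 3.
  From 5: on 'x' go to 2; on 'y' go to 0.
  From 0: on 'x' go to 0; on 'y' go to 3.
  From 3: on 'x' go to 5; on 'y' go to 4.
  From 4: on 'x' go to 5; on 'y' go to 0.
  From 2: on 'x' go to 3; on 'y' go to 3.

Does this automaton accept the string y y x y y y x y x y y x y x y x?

Yes

Trace: 1 -y-> 3 -y-> 4 -x-> 5 -y-> 0 -y-> 3 -y-> 4 -x-> 5 -y-> 0 -x-> 0 -y-> 3 -y-> 4 -x-> 5 -y-> 0 -x-> 0 -y-> 3 -x-> 5
End state 5 is accepting.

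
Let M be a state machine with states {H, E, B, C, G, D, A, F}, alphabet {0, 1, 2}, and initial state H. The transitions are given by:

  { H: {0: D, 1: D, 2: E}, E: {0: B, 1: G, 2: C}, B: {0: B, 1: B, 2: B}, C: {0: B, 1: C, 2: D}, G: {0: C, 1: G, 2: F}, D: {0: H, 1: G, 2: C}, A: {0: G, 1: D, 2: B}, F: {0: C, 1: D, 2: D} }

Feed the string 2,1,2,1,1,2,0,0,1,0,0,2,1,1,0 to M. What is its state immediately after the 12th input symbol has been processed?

H → E → G → F → D → G → F → C → B → B → B → B → B
After 12 symbols: B.

B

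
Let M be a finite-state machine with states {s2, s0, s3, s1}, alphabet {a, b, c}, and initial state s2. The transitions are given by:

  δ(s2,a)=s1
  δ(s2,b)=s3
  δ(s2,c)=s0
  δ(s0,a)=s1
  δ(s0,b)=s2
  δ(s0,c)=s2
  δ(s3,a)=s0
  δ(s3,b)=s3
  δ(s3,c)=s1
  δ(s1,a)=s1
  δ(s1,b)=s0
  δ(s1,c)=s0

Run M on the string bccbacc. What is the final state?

s2

Trace: s2 -b-> s3 -c-> s1 -c-> s0 -b-> s2 -a-> s1 -c-> s0 -c-> s2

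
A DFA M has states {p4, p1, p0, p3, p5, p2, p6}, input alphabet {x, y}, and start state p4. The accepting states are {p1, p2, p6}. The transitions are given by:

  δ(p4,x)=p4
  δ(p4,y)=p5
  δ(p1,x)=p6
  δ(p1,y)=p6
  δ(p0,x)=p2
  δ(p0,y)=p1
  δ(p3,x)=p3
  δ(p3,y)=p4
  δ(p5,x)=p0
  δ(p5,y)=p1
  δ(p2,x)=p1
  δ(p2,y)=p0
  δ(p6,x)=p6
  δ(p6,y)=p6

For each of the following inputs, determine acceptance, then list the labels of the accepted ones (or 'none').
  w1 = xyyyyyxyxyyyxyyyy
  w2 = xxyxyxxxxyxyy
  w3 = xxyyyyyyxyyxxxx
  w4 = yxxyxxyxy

w1, w2, w3, w4

w1:
  start at p4
  read 'x': p4 → p4
  read 'y': p4 → p5
  read 'y': p5 → p1
  read 'y': p1 → p6
  read 'y': p6 → p6
  read 'y': p6 → p6
  read 'x': p6 → p6
  read 'y': p6 → p6
  read 'x': p6 → p6
  read 'y': p6 → p6
  read 'y': p6 → p6
  read 'y': p6 → p6
  read 'x': p6 → p6
  read 'y': p6 → p6
  read 'y': p6 → p6
  read 'y': p6 → p6
  read 'y': p6 → p6
  end p6, accepted
w2:
  start at p4
  read 'x': p4 → p4
  read 'x': p4 → p4
  read 'y': p4 → p5
  read 'x': p5 → p0
  read 'y': p0 → p1
  read 'x': p1 → p6
  read 'x': p6 → p6
  read 'x': p6 → p6
  read 'x': p6 → p6
  read 'y': p6 → p6
  read 'x': p6 → p6
  read 'y': p6 → p6
  read 'y': p6 → p6
  end p6, accepted
w3:
  start at p4
  read 'x': p4 → p4
  read 'x': p4 → p4
  read 'y': p4 → p5
  read 'y': p5 → p1
  read 'y': p1 → p6
  read 'y': p6 → p6
  read 'y': p6 → p6
  read 'y': p6 → p6
  read 'x': p6 → p6
  read 'y': p6 → p6
  read 'y': p6 → p6
  read 'x': p6 → p6
  read 'x': p6 → p6
  read 'x': p6 → p6
  read 'x': p6 → p6
  end p6, accepted
w4:
  start at p4
  read 'y': p4 → p5
  read 'x': p5 → p0
  read 'x': p0 → p2
  read 'y': p2 → p0
  read 'x': p0 → p2
  read 'x': p2 → p1
  read 'y': p1 → p6
  read 'x': p6 → p6
  read 'y': p6 → p6
  end p6, accepted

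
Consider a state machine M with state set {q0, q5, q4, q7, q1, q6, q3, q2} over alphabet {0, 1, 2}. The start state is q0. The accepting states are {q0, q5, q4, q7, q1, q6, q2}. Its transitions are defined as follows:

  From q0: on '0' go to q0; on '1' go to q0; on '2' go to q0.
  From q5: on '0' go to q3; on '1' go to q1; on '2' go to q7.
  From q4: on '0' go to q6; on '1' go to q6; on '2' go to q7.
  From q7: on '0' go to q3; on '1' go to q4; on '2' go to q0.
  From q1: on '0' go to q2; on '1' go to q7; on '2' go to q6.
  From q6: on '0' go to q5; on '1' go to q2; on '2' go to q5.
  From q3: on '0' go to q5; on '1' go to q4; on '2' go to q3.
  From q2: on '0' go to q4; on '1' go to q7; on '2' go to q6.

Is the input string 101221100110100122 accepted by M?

Yes

q0 → q0 → q0 → q0 → q0 → q0 → q0 → q0 → q0 → q0 → q0 → q0 → q0 → q0 → q0 → q0 → q0 → q0 → q0
End state q0 is accepting.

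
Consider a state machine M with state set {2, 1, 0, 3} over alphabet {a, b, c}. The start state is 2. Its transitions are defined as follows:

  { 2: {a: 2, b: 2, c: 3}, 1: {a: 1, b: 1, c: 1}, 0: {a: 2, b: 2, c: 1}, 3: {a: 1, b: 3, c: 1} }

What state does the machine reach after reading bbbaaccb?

2 → 2 → 2 → 2 → 2 → 2 → 3 → 1 → 1

1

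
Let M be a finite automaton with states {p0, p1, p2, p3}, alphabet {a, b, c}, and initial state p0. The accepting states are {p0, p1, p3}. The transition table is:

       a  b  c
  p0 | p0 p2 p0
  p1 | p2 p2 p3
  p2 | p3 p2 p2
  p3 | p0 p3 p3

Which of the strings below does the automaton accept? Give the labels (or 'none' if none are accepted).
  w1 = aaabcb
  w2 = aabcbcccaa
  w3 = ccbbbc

w1:
  start at p0
  read 'a': p0 → p0
  read 'a': p0 → p0
  read 'a': p0 → p0
  read 'b': p0 → p2
  read 'c': p2 → p2
  read 'b': p2 → p2
  end p2, rejected
w2:
  start at p0
  read 'a': p0 → p0
  read 'a': p0 → p0
  read 'b': p0 → p2
  read 'c': p2 → p2
  read 'b': p2 → p2
  read 'c': p2 → p2
  read 'c': p2 → p2
  read 'c': p2 → p2
  read 'a': p2 → p3
  read 'a': p3 → p0
  end p0, accepted
w3:
  start at p0
  read 'c': p0 → p0
  read 'c': p0 → p0
  read 'b': p0 → p2
  read 'b': p2 → p2
  read 'b': p2 → p2
  read 'c': p2 → p2
  end p2, rejected

w2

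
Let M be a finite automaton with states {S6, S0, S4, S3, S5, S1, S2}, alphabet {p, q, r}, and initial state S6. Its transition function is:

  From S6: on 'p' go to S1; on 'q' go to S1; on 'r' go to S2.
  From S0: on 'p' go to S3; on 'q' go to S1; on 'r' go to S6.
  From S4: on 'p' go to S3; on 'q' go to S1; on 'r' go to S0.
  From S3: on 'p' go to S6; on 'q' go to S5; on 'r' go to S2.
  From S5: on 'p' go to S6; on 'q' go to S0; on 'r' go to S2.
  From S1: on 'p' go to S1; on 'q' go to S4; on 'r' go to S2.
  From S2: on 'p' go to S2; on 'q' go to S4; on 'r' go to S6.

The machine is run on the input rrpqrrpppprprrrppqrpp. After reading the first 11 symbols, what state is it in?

S2

S6 → S2 → S6 → S1 → S4 → S0 → S6 → S1 → S1 → S1 → S1 → S2
After 11 symbols: S2.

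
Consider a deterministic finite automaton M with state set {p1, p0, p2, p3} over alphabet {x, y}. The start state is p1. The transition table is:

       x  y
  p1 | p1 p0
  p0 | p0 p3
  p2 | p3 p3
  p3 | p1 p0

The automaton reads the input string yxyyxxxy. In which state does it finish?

Trace: p1 -y-> p0 -x-> p0 -y-> p3 -y-> p0 -x-> p0 -x-> p0 -x-> p0 -y-> p3

p3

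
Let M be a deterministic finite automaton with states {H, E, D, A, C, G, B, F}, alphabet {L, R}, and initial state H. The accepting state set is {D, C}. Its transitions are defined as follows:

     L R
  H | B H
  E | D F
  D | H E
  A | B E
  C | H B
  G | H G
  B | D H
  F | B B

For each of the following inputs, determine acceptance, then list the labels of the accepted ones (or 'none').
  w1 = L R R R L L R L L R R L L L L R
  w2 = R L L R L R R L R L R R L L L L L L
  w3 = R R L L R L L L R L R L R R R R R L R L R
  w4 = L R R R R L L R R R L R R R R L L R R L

none

w1: H → B → H → H → H → B → D → E → D → H → H → H → B → D → H → B → H  → end H, rejected
w2: H → H → B → D → E → D → E → F → B → H → B → H → H → B → D → H → B → D → H  → end H, rejected
w3: H → H → H → B → D → E → D → H → B → H → B → H → B → H → H → H → H → H → B → H → B → H  → end H, rejected
w4: H → B → H → H → H → H → B → D → E → F → B → D → E → F → B → H → B → D → E → F → B  → end B, rejected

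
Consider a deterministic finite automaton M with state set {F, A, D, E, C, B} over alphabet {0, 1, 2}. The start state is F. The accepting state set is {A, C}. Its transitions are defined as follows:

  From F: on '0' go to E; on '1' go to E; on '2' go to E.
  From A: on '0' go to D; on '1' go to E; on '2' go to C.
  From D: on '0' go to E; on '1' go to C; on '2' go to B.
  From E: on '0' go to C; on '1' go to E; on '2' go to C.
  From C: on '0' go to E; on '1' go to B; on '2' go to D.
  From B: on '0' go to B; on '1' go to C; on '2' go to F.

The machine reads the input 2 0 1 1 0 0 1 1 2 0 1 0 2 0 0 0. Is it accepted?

Trace: F -2-> E -0-> C -1-> B -1-> C -0-> E -0-> C -1-> B -1-> C -2-> D -0-> E -1-> E -0-> C -2-> D -0-> E -0-> C -0-> E
End state E is not accepting.

No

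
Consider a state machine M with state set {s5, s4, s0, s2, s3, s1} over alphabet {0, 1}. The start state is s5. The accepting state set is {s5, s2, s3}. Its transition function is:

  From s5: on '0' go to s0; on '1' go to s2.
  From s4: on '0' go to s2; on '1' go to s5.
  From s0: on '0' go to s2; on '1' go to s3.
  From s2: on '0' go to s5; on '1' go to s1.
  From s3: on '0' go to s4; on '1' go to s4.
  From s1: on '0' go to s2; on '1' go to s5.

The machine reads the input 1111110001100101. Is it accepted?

Yes

s5 → s2 → s1 → s5 → s2 → s1 → s5 → s0 → s2 → s5 → s2 → s1 → s2 → s5 → s2 → s5 → s2
End state s2 is accepting.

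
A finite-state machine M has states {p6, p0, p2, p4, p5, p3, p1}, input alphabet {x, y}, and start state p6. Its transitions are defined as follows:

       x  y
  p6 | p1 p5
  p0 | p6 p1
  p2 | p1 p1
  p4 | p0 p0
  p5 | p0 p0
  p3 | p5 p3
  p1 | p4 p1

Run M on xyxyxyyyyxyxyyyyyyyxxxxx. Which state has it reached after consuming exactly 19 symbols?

p6 → p1 → p1 → p4 → p0 → p6 → p5 → p0 → p1 → p1 → p4 → p0 → p6 → p5 → p0 → p1 → p1 → p1 → p1 → p1
After 19 symbols: p1.

p1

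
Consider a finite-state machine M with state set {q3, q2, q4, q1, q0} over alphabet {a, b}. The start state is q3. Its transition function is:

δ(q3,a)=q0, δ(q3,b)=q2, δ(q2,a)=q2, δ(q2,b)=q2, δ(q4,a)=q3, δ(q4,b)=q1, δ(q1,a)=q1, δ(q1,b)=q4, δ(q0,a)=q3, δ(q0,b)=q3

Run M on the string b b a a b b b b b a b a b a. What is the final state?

q2

Trace: q3 -b-> q2 -b-> q2 -a-> q2 -a-> q2 -b-> q2 -b-> q2 -b-> q2 -b-> q2 -b-> q2 -a-> q2 -b-> q2 -a-> q2 -b-> q2 -a-> q2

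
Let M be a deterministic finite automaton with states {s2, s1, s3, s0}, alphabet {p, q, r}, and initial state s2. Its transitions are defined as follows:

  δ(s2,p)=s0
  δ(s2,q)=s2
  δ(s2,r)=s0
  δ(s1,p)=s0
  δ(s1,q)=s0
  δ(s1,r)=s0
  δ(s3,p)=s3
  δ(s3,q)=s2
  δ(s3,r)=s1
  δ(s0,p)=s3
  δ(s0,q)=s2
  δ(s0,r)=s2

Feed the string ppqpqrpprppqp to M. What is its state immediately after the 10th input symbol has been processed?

start at s2
read 'p': s2 → s0
read 'p': s0 → s3
read 'q': s3 → s2
read 'p': s2 → s0
read 'q': s0 → s2
read 'r': s2 → s0
read 'p': s0 → s3
read 'p': s3 → s3
read 'r': s3 → s1
read 'p': s1 → s0
After 10 symbols: s0.

s0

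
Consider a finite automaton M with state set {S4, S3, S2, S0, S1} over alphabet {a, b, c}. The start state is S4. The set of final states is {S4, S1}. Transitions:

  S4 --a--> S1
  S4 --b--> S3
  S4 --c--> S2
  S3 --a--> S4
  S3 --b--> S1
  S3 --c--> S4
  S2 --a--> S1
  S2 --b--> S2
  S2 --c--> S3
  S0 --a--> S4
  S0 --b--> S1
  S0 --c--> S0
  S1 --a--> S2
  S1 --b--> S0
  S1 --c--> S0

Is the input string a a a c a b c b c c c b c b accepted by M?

Trace: S4 -a-> S1 -a-> S2 -a-> S1 -c-> S0 -a-> S4 -b-> S3 -c-> S4 -b-> S3 -c-> S4 -c-> S2 -c-> S3 -b-> S1 -c-> S0 -b-> S1
End state S1 is accepting.

Yes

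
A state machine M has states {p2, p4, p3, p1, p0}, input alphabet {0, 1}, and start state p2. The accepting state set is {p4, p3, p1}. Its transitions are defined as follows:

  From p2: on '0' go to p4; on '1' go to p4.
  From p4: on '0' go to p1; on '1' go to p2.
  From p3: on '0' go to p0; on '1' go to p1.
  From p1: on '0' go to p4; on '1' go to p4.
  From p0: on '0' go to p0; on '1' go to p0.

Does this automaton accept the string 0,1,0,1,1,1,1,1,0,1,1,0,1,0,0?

Yes

Trace: p2 -0-> p4 -1-> p2 -0-> p4 -1-> p2 -1-> p4 -1-> p2 -1-> p4 -1-> p2 -0-> p4 -1-> p2 -1-> p4 -0-> p1 -1-> p4 -0-> p1 -0-> p4
End state p4 is accepting.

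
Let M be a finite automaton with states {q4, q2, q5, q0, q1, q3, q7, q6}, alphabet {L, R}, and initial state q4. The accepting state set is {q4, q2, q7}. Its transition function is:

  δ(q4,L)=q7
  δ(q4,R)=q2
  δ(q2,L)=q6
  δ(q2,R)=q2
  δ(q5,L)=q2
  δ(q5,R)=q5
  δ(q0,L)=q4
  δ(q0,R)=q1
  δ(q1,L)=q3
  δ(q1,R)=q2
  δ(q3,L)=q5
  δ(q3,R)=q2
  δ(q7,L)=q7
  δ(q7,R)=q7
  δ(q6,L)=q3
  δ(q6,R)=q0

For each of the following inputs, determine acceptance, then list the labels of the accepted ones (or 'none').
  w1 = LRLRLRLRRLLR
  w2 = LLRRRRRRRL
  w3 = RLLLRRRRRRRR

w1: Trace: q4 -L-> q7 -R-> q7 -L-> q7 -R-> q7 -L-> q7 -R-> q7 -L-> q7 -R-> q7 -R-> q7 -L-> q7 -L-> q7 -R-> q7  → end q7, accepted
w2: Trace: q4 -L-> q7 -L-> q7 -R-> q7 -R-> q7 -R-> q7 -R-> q7 -R-> q7 -R-> q7 -R-> q7 -L-> q7  → end q7, accepted
w3: Trace: q4 -R-> q2 -L-> q6 -L-> q3 -L-> q5 -R-> q5 -R-> q5 -R-> q5 -R-> q5 -R-> q5 -R-> q5 -R-> q5 -R-> q5  → end q5, rejected

w1, w2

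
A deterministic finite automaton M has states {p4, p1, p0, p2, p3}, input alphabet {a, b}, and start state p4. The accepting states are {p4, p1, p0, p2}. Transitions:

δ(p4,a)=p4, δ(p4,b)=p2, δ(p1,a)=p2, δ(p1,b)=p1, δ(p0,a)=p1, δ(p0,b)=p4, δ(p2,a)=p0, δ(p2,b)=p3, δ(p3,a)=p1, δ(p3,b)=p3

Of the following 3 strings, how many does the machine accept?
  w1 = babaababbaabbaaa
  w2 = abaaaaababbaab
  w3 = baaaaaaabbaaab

w1: Trace: p4 -b-> p2 -a-> p0 -b-> p4 -a-> p4 -a-> p4 -b-> p2 -a-> p0 -b-> p4 -b-> p2 -a-> p0 -a-> p1 -b-> p1 -b-> p1 -a-> p2 -a-> p0 -a-> p1  → end p1, accepted
w2: Trace: p4 -a-> p4 -b-> p2 -a-> p0 -a-> p1 -a-> p2 -a-> p0 -a-> p1 -b-> p1 -a-> p2 -b-> p3 -b-> p3 -a-> p1 -a-> p2 -b-> p3  → end p3, rejected
w3: Trace: p4 -b-> p2 -a-> p0 -a-> p1 -a-> p2 -a-> p0 -a-> p1 -a-> p2 -a-> p0 -b-> p4 -b-> p2 -a-> p0 -a-> p1 -a-> p2 -b-> p3  → end p3, rejected

1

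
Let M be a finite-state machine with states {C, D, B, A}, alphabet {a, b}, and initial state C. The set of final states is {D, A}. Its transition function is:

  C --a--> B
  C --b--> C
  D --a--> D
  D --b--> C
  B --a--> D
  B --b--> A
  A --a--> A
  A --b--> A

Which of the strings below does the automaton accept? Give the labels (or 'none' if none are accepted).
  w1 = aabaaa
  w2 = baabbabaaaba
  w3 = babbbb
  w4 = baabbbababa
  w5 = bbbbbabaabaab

w1, w2, w3, w4, w5

w1:
  start at C
  read 'a': C → B
  read 'a': B → D
  read 'b': D → C
  read 'a': C → B
  read 'a': B → D
  read 'a': D → D
  end D, accepted
w2:
  start at C
  read 'b': C → C
  read 'a': C → B
  read 'a': B → D
  read 'b': D → C
  read 'b': C → C
  read 'a': C → B
  read 'b': B → A
  read 'a': A → A
  read 'a': A → A
  read 'a': A → A
  read 'b': A → A
  read 'a': A → A
  end A, accepted
w3:
  start at C
  read 'b': C → C
  read 'a': C → B
  read 'b': B → A
  read 'b': A → A
  read 'b': A → A
  read 'b': A → A
  end A, accepted
w4:
  start at C
  read 'b': C → C
  read 'a': C → B
  read 'a': B → D
  read 'b': D → C
  read 'b': C → C
  read 'b': C → C
  read 'a': C → B
  read 'b': B → A
  read 'a': A → A
  read 'b': A → A
  read 'a': A → A
  end A, accepted
w5:
  start at C
  read 'b': C → C
  read 'b': C → C
  read 'b': C → C
  read 'b': C → C
  read 'b': C → C
  read 'a': C → B
  read 'b': B → A
  read 'a': A → A
  read 'a': A → A
  read 'b': A → A
  read 'a': A → A
  read 'a': A → A
  read 'b': A → A
  end A, accepted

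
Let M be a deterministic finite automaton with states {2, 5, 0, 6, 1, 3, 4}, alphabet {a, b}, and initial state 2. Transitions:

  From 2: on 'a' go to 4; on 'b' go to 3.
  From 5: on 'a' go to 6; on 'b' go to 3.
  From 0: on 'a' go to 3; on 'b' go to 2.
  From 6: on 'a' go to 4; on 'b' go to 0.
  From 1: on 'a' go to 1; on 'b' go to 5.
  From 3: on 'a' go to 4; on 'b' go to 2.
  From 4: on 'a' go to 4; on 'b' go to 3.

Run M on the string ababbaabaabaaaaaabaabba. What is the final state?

start at 2
read 'a': 2 → 4
read 'b': 4 → 3
read 'a': 3 → 4
read 'b': 4 → 3
read 'b': 3 → 2
read 'a': 2 → 4
read 'a': 4 → 4
read 'b': 4 → 3
read 'a': 3 → 4
read 'a': 4 → 4
read 'b': 4 → 3
read 'a': 3 → 4
read 'a': 4 → 4
read 'a': 4 → 4
read 'a': 4 → 4
read 'a': 4 → 4
read 'a': 4 → 4
read 'b': 4 → 3
read 'a': 3 → 4
read 'a': 4 → 4
read 'b': 4 → 3
read 'b': 3 → 2
read 'a': 2 → 4

4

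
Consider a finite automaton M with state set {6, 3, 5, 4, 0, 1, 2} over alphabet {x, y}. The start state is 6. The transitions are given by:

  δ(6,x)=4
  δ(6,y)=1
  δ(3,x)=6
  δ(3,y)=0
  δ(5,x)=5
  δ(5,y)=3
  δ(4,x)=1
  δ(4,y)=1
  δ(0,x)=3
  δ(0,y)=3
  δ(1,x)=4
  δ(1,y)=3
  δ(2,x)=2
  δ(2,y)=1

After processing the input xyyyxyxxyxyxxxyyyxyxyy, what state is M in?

3

Trace: 6 -x-> 4 -y-> 1 -y-> 3 -y-> 0 -x-> 3 -y-> 0 -x-> 3 -x-> 6 -y-> 1 -x-> 4 -y-> 1 -x-> 4 -x-> 1 -x-> 4 -y-> 1 -y-> 3 -y-> 0 -x-> 3 -y-> 0 -x-> 3 -y-> 0 -y-> 3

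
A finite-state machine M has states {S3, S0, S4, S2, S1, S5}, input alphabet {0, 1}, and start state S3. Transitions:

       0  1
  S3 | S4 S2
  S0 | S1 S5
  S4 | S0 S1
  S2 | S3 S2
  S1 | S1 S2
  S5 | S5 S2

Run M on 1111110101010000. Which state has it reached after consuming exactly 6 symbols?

S2

S3 → S2 → S2 → S2 → S2 → S2 → S2
After 6 symbols: S2.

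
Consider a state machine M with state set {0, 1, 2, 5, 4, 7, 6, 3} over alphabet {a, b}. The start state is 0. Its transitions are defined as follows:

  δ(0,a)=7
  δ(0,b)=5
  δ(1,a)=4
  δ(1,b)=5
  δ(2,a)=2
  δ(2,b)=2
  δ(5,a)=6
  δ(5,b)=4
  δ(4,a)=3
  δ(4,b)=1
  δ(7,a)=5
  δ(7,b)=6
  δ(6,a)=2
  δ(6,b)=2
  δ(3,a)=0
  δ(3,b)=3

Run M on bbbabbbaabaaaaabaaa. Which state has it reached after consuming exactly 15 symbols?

0 → 5 → 4 → 1 → 4 → 1 → 5 → 4 → 3 → 0 → 5 → 6 → 2 → 2 → 2 → 2
After 15 symbols: 2.

2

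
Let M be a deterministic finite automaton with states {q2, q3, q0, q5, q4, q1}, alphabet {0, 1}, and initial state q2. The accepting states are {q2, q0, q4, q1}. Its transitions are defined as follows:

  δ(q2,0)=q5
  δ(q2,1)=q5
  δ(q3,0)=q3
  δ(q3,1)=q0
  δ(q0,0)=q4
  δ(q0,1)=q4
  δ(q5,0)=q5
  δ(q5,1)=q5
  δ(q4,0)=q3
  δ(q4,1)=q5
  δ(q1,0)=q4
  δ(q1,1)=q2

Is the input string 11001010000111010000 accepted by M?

No

q2 → q5 → q5 → q5 → q5 → q5 → q5 → q5 → q5 → q5 → q5 → q5 → q5 → q5 → q5 → q5 → q5 → q5 → q5 → q5 → q5
End state q5 is not accepting.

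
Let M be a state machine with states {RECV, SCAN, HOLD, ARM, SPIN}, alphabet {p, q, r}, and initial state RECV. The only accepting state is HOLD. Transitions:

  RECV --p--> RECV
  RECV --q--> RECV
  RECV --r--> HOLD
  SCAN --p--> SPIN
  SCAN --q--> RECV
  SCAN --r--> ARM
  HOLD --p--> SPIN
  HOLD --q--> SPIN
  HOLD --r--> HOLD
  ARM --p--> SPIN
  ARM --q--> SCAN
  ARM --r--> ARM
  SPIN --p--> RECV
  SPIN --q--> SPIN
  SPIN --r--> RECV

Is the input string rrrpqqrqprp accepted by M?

No

RECV → HOLD → HOLD → HOLD → SPIN → SPIN → SPIN → RECV → RECV → RECV → HOLD → SPIN
End state SPIN is not accepting.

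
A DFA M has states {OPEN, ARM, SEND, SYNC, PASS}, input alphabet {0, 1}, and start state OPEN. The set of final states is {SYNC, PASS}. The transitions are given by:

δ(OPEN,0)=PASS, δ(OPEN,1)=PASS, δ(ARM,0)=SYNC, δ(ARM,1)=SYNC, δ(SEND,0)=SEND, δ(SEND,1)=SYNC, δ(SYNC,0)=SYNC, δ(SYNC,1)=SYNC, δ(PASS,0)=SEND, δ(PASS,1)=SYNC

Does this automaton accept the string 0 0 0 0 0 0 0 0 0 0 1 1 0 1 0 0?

Trace: OPEN -0-> PASS -0-> SEND -0-> SEND -0-> SEND -0-> SEND -0-> SEND -0-> SEND -0-> SEND -0-> SEND -0-> SEND -1-> SYNC -1-> SYNC -0-> SYNC -1-> SYNC -0-> SYNC -0-> SYNC
End state SYNC is accepting.

Yes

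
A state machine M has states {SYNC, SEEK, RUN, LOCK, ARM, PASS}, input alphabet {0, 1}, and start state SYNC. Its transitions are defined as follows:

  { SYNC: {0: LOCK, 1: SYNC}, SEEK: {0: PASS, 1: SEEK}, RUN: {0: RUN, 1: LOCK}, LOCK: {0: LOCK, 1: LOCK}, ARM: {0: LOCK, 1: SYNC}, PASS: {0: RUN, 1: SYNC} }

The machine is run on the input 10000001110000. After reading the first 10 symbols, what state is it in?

LOCK

start at SYNC
read '1': SYNC → SYNC
read '0': SYNC → LOCK
read '0': LOCK → LOCK
read '0': LOCK → LOCK
read '0': LOCK → LOCK
read '0': LOCK → LOCK
read '0': LOCK → LOCK
read '1': LOCK → LOCK
read '1': LOCK → LOCK
read '1': LOCK → LOCK
After 10 symbols: LOCK.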